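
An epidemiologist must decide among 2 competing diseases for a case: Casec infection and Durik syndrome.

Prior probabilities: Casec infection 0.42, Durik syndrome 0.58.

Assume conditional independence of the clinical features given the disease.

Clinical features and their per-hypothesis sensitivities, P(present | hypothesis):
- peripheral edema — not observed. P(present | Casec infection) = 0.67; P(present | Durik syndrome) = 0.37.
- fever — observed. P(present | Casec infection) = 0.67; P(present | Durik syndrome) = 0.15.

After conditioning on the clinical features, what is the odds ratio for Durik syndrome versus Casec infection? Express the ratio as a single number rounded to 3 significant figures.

Unnormalized posterior weight (prior times the clinical feature likelihoods) for each of the two hypotheses (using 1 − P(present | H) for each absent clinical feature):
  Durik syndrome: 0.58 × (1 − 0.37) × 0.15 = 0.05481
  Casec infection: 0.42 × (1 − 0.67) × 0.67 = 0.092862
Odds(Durik syndrome : Casec infection) = 0.05481 / 0.092862 ≈ 0.590.

0.590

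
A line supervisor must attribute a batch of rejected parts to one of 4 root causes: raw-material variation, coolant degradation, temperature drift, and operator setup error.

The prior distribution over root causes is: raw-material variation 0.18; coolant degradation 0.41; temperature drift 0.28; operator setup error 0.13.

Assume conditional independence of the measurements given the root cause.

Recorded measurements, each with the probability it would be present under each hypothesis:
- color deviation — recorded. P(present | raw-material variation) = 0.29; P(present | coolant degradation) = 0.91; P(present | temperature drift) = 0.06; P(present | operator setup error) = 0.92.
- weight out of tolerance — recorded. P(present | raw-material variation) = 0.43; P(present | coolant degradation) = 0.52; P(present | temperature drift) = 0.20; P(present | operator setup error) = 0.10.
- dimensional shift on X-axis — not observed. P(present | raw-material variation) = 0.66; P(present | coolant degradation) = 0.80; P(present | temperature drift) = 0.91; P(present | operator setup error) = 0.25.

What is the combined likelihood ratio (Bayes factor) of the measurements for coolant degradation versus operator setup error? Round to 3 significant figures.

1.37

Joint likelihood of the measurement pattern under each hypothesis (using 1 − P(present | H) for each absent measurement):
  coolant degradation: 0.91 × 0.52 × (1 − 0.80) = 0.09464
  operator setup error: 0.92 × 0.10 × (1 − 0.25) = 0.069
Bayes factor = 0.09464 / 0.069 ≈ 1.37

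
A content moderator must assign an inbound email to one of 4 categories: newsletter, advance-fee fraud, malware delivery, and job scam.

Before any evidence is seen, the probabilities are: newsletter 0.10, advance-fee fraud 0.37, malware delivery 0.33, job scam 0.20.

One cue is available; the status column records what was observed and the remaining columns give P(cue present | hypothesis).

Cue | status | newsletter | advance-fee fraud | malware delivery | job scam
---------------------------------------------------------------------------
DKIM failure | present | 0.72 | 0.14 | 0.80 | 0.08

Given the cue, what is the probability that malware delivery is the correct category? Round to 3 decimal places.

0.654

Multiply each prior by the likelihood of the cue:
  newsletter: 0.10 × 0.72 = 0.072
  advance-fee fraud: 0.37 × 0.14 = 0.0518
  malware delivery: 0.33 × 0.80 = 0.264
  job scam: 0.20 × 0.08 = 0.016
The unnormalized weights sum to 0.4038.
P(malware delivery | evidence) = 0.264 / 0.4038 ≈ 0.654.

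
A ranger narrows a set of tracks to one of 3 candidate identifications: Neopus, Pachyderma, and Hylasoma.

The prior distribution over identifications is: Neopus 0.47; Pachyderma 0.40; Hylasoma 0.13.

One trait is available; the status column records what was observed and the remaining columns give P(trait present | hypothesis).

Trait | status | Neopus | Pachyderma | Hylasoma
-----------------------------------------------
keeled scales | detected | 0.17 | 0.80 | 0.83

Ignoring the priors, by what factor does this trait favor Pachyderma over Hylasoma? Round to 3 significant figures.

0.964

Likelihood of this trait under each hypothesis:
  Pachyderma: 0.8
  Hylasoma: 0.83
Bayes factor = 0.8 / 0.83 ≈ 0.964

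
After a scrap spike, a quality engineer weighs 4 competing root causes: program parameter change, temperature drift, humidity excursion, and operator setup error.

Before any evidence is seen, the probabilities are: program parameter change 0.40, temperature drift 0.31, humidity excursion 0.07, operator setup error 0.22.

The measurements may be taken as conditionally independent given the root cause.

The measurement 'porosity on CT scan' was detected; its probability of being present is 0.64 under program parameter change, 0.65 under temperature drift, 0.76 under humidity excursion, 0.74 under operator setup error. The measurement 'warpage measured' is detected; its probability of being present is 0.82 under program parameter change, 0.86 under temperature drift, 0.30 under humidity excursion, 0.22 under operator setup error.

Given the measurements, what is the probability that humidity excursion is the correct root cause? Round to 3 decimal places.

0.037

Multiply each prior by the joint likelihood of the measurement pattern:
  program parameter change: 0.40 × 0.64 × 0.82 = 0.20992
  temperature drift: 0.31 × 0.65 × 0.86 = 0.17329
  humidity excursion: 0.07 × 0.76 × 0.30 = 0.01596
  operator setup error: 0.22 × 0.74 × 0.22 = 0.035816
The unnormalized weights sum to 0.43499.
P(humidity excursion | evidence) = 0.01596 / 0.43499 ≈ 0.037.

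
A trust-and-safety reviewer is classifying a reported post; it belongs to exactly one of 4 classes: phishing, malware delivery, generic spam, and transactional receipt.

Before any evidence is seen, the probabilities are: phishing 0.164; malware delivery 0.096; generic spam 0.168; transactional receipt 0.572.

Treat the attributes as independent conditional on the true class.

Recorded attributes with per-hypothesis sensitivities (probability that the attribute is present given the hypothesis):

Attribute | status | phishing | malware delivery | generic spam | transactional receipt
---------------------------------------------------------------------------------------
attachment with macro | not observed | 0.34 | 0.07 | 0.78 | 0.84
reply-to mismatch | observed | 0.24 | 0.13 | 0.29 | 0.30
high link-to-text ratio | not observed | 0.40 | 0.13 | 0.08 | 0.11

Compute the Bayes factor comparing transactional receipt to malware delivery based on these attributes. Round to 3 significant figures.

0.406

The Bayes factor is the ratio of the joint likelihoods of the attribute pattern under the two hypotheses (using 1 − P(present | H) for each absent attribute).
  transactional receipt: (1 − 0.84) × 0.30 × (1 − 0.11) = 0.04272
  malware delivery: (1 − 0.07) × 0.13 × (1 − 0.13) = 0.10518
Bayes factor = 0.04272 / 0.10518 ≈ 0.406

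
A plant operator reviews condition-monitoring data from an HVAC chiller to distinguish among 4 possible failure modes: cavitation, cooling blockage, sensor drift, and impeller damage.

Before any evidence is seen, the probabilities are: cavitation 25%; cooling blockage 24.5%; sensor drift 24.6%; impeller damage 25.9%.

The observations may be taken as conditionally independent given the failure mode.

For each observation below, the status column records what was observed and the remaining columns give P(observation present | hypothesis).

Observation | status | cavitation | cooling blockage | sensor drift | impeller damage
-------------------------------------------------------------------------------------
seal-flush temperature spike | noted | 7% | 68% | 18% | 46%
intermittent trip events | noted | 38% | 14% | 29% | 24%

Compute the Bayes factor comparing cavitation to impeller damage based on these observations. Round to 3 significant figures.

0.241

Joint likelihood of the evidence pattern under each hypothesis:
  cavitation: 0.07 × 0.38 = 0.0266
  impeller damage: 0.46 × 0.24 = 0.1104
Bayes factor = 0.0266 / 0.1104 ≈ 0.241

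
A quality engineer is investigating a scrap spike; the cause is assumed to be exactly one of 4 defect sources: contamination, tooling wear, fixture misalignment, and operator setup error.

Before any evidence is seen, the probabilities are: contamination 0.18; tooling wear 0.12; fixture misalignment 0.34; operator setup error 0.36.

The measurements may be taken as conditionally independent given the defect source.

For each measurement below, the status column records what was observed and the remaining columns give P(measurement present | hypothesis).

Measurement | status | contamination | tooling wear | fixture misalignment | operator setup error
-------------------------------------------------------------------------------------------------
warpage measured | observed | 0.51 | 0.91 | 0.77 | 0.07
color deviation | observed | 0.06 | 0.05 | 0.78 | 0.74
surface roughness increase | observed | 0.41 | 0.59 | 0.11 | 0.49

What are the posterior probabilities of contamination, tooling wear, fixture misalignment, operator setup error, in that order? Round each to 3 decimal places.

By Bayes' rule with conditional independence, the unnormalized weight for each hypothesis is prior × ∏ likelihoods:
  contamination: 0.18 × 0.51 × 0.06 × 0.41 = 0.0022583
  tooling wear: 0.12 × 0.91 × 0.05 × 0.59 = 0.0032214
  fixture misalignment: 0.34 × 0.77 × 0.78 × 0.11 = 0.022462
  operator setup error: 0.36 × 0.07 × 0.74 × 0.49 = 0.0091375
Normalizing constant Z = 0.0022583 + 0.0032214 + 0.022462 + 0.0091375 = 0.03708.
P(contamination | evidence) = 0.0022583 / 0.03708 ≈ 0.061
P(tooling wear | evidence) = 0.0032214 / 0.03708 ≈ 0.087
P(fixture misalignment | evidence) = 0.022462 / 0.03708 ≈ 0.606
P(operator setup error | evidence) = 0.0091375 / 0.03708 ≈ 0.246

0.061, 0.087, 0.606, 0.246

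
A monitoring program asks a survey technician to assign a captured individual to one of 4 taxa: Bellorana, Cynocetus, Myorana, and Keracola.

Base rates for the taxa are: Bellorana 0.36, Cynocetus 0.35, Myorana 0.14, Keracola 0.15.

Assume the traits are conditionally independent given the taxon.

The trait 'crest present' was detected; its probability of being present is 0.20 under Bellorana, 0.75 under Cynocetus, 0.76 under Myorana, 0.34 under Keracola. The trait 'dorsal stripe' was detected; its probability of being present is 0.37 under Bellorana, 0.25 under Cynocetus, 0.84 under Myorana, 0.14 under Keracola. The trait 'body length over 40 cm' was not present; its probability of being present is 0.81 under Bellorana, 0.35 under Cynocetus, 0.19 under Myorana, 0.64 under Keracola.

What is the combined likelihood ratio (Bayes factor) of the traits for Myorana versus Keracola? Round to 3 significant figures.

30.2

Take the product of per-trait likelihoods under each hypothesis (using 1 − P(present | H) for each absent trait), then divide.
  Myorana: 0.76 × 0.84 × (1 − 0.19) = 0.5171
  Keracola: 0.34 × 0.14 × (1 − 0.64) = 0.017136
Bayes factor = 0.5171 / 0.017136 ≈ 30.2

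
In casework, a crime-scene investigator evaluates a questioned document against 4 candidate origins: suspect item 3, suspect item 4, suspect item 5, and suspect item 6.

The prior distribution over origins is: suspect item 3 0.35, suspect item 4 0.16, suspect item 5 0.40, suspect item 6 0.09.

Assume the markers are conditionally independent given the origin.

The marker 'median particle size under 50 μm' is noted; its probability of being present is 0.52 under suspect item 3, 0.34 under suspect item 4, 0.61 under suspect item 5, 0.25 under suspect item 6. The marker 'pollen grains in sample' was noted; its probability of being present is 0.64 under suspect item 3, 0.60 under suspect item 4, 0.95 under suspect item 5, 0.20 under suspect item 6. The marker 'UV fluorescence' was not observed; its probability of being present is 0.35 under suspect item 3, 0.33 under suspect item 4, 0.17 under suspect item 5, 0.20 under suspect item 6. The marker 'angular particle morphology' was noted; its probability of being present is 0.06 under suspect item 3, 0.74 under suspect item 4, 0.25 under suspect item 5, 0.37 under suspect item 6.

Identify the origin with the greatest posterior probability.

Multiply each prior by the joint likelihood of the marker pattern (using 1 − P(present | H) for each absent marker):
  suspect item 3: 0.35 × 0.52 × 0.64 × (1 − 0.35) × 0.06 = 0.0045427
  suspect item 4: 0.16 × 0.34 × 0.60 × (1 − 0.33) × 0.74 = 0.016183
  suspect item 5: 0.40 × 0.61 × 0.95 × (1 − 0.17) × 0.25 = 0.048098
  suspect item 6: 0.09 × 0.25 × 0.20 × (1 − 0.20) × 0.37 = 0.001332
Normalizing constant Z = 0.0045427 + 0.016183 + 0.048098 + 0.001332 = 0.070156.
P(suspect item 3 | evidence) ≈ 0.0045427 / 0.070156 ≈ 0.065
P(suspect item 4 | evidence) ≈ 0.016183 / 0.070156 ≈ 0.231
P(suspect item 5 | evidence) ≈ 0.048098 / 0.070156 ≈ 0.686
P(suspect item 6 | evidence) ≈ 0.001332 / 0.070156 ≈ 0.019
The largest is 0.686, so suspect item 5 is most probable.

suspect item 5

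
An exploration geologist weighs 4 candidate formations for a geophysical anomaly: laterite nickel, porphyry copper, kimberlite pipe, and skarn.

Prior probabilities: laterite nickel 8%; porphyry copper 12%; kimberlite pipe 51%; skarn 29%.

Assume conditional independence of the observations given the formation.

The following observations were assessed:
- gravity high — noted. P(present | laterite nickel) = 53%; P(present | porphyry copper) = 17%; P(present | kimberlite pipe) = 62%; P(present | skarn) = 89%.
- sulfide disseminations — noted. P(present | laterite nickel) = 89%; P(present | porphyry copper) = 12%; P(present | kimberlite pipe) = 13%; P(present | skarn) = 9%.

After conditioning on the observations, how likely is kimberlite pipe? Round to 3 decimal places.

By Bayes' rule with conditional independence, the unnormalized weight for each hypothesis is prior × ∏ likelihoods:
  laterite nickel: 0.08 × 0.53 × 0.89 = 0.037736
  porphyry copper: 0.12 × 0.17 × 0.12 = 0.002448
  kimberlite pipe: 0.51 × 0.62 × 0.13 = 0.041106
  skarn: 0.29 × 0.89 × 0.09 = 0.023229
Normalizing constant Z = 0.037736 + 0.002448 + 0.041106 + 0.023229 = 0.10452.
P(kimberlite pipe | evidence) = 0.041106 / 0.10452 ≈ 0.393.

0.393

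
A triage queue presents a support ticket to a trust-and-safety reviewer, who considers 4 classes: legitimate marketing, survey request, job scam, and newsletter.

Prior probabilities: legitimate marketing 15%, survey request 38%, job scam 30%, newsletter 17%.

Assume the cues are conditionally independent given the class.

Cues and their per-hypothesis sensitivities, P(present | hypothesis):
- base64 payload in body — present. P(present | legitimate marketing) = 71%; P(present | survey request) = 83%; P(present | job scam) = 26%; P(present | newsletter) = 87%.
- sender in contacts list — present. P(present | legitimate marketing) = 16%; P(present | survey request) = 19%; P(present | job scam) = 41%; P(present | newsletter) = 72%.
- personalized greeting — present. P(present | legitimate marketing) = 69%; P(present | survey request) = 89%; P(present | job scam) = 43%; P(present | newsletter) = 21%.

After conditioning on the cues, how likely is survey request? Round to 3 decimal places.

For each hypothesis, the unnormalized posterior weight is prior × product of the cue likelihoods:
  legitimate marketing: 0.15 × 0.71 × 0.16 × 0.69 = 0.011758
  survey request: 0.38 × 0.83 × 0.19 × 0.89 = 0.053334
  job scam: 0.30 × 0.26 × 0.41 × 0.43 = 0.013751
  newsletter: 0.17 × 0.87 × 0.72 × 0.21 = 0.022362
Marginal likelihood of the evidence = 0.10121.
P(survey request | evidence) = 0.053334 / 0.10121 ≈ 0.527.

0.527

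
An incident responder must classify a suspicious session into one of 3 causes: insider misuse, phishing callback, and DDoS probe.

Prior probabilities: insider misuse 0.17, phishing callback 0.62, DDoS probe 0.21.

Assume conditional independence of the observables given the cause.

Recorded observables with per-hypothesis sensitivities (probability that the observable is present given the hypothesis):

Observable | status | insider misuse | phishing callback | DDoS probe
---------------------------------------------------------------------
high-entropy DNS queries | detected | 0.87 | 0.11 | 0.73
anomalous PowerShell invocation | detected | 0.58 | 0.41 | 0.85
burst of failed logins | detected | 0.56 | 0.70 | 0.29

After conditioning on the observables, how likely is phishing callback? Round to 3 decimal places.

Multiply each prior by the joint likelihood of the observable pattern:
  insider misuse: 0.17 × 0.87 × 0.58 × 0.56 = 0.048038
  phishing callback: 0.62 × 0.11 × 0.41 × 0.70 = 0.019573
  DDoS probe: 0.21 × 0.73 × 0.85 × 0.29 = 0.037788
Marginal likelihood of the evidence = 0.1054.
P(phishing callback | evidence) = 0.019573 / 0.1054 ≈ 0.186.

0.186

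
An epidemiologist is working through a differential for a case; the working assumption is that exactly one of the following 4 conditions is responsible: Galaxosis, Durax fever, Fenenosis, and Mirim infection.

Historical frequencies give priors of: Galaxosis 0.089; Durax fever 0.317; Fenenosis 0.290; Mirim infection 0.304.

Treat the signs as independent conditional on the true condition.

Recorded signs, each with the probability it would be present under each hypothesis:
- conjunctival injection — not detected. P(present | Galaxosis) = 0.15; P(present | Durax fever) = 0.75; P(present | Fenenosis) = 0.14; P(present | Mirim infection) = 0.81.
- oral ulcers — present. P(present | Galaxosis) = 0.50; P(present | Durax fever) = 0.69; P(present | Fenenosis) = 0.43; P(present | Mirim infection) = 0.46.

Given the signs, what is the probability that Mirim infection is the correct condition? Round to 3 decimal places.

0.117

For each hypothesis, the unnormalized posterior weight is prior × product of the sign likelihoods (using 1 − P(present | H) for each absent sign):
  Galaxosis: 0.089 × (1 − 0.15) × 0.50 = 0.037825
  Durax fever: 0.317 × (1 − 0.75) × 0.69 = 0.054682
  Fenenosis: 0.290 × (1 − 0.14) × 0.43 = 0.10724
  Mirim infection: 0.304 × (1 − 0.81) × 0.46 = 0.02657
The unnormalized weights sum to 0.22632.
P(Mirim infection | evidence) = 0.02657 / 0.22632 ≈ 0.117.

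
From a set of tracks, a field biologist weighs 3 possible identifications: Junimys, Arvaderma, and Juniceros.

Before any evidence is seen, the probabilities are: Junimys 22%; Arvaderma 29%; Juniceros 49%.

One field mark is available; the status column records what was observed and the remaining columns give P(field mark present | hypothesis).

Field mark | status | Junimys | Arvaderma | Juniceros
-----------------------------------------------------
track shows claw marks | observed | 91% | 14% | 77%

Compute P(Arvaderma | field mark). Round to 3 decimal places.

0.066

By Bayes' rule, the unnormalized weight for each hypothesis is prior × likelihood:
  Junimys: 0.22 × 0.91 = 0.2002
  Arvaderma: 0.29 × 0.14 = 0.0406
  Juniceros: 0.49 × 0.77 = 0.3773
Normalizing constant Z = 0.2002 + 0.0406 + 0.3773 = 0.6181.
P(Arvaderma | evidence) = 0.0406 / 0.6181 ≈ 0.066.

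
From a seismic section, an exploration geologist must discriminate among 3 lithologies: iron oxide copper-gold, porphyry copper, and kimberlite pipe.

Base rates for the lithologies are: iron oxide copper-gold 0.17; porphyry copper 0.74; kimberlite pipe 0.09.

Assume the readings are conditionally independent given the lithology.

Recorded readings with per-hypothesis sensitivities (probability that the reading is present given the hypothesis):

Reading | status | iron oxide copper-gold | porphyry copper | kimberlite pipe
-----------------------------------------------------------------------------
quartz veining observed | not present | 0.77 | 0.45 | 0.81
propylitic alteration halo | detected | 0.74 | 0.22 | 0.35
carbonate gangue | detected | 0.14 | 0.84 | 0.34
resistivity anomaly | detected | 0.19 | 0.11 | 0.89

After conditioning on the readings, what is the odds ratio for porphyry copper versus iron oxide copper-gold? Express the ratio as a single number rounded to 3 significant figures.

The normalizing constant cancels in an odds ratio, so compute prior × likelihood for the two hypotheses only (using 1 − P(present | H) for each absent reading):
  porphyry copper: 0.74 × (1 − 0.45) × 0.22 × 0.84 × 0.11 = 0.0082735
  iron oxide copper-gold: 0.17 × (1 − 0.77) × 0.74 × 0.14 × 0.19 = 0.00076964
Posterior odds = 0.0082735 / 0.00076964 ≈ 10.7.

10.7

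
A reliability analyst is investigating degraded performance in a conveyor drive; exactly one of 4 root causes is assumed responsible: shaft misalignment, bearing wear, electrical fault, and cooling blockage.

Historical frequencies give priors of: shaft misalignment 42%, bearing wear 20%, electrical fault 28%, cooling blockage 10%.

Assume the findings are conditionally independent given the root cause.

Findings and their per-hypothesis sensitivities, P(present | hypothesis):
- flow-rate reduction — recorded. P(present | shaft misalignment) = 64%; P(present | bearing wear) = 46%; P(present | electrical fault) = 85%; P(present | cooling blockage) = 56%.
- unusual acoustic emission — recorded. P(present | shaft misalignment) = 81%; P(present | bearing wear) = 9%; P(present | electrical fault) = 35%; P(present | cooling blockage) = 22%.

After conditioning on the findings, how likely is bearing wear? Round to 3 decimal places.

By Bayes' rule with conditional independence, the unnormalized weight for each hypothesis is prior × ∏ likelihoods:
  shaft misalignment: 0.42 × 0.64 × 0.81 = 0.21773
  bearing wear: 0.20 × 0.46 × 0.09 = 0.00828
  electrical fault: 0.28 × 0.85 × 0.35 = 0.0833
  cooling blockage: 0.10 × 0.56 × 0.22 = 0.01232
The unnormalized weights sum to 0.32163.
P(bearing wear | evidence) = 0.00828 / 0.32163 ≈ 0.026.

0.026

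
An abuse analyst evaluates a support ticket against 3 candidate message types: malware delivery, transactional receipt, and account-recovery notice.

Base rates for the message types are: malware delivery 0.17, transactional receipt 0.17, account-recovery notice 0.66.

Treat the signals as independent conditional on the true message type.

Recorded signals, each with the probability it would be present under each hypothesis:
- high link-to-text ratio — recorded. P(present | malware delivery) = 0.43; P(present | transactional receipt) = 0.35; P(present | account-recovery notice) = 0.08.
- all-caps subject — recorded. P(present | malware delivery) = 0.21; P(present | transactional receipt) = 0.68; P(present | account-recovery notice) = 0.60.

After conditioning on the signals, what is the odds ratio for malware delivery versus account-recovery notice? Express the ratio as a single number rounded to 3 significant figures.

The normalizing constant cancels in an odds ratio, so compute prior × likelihood for the two hypotheses only:
  malware delivery: 0.17 × 0.43 × 0.21 = 0.015351
  account-recovery notice: 0.66 × 0.08 × 0.60 = 0.03168
Odds(malware delivery : account-recovery notice) = 0.015351 / 0.03168 ≈ 0.485.

0.485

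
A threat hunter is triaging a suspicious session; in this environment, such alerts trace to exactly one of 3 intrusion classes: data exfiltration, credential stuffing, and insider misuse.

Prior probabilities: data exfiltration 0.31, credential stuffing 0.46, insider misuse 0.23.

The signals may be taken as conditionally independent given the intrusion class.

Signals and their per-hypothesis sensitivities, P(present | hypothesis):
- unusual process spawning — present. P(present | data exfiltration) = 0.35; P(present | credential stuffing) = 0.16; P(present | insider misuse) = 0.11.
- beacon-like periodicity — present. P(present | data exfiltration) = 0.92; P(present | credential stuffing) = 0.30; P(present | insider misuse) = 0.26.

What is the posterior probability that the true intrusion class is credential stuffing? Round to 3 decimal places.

Multiply each prior by the joint likelihood of the signal pattern:
  data exfiltration: 0.31 × 0.35 × 0.92 = 0.09982
  credential stuffing: 0.46 × 0.16 × 0.30 = 0.02208
  insider misuse: 0.23 × 0.11 × 0.26 = 0.006578
Normalizing constant Z = 0.09982 + 0.02208 + 0.006578 = 0.12848.
P(credential stuffing | evidence) = 0.02208 / 0.12848 ≈ 0.172.

0.172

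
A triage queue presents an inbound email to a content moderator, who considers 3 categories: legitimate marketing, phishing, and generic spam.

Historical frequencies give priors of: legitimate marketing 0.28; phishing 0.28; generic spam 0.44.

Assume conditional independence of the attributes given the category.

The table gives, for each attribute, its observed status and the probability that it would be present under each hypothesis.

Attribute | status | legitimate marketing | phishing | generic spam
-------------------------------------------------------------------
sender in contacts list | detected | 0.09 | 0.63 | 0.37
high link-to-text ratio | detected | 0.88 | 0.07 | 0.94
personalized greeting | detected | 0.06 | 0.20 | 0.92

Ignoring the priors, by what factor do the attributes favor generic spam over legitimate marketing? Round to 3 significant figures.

Joint likelihood of the attribute pattern under each hypothesis:
  generic spam: 0.37 × 0.94 × 0.92 = 0.31998
  legitimate marketing: 0.09 × 0.88 × 0.06 = 0.004752
Bayes factor = 0.31998 / 0.004752 ≈ 67.3

67.3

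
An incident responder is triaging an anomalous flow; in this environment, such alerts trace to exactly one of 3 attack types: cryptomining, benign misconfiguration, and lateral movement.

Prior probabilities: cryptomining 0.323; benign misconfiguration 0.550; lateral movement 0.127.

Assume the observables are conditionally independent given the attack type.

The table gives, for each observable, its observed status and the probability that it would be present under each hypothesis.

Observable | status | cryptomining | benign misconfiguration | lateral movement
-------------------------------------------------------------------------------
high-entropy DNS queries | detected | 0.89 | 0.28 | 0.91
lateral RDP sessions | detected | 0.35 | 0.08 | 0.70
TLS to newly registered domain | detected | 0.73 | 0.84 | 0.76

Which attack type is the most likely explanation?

cryptomining

By Bayes' rule with conditional independence, the unnormalized weight for each hypothesis is prior × ∏ likelihoods:
  cryptomining: 0.323 × 0.89 × 0.35 × 0.73 = 0.073449
  benign misconfiguration: 0.550 × 0.28 × 0.08 × 0.84 = 0.010349
  lateral movement: 0.127 × 0.91 × 0.70 × 0.76 = 0.061483
Normalizing constant Z = 0.073449 + 0.010349 + 0.061483 = 0.14528.
P(cryptomining | evidence) ≈ 0.073449 / 0.14528 ≈ 0.506
P(benign misconfiguration | evidence) ≈ 0.010349 / 0.14528 ≈ 0.071
P(lateral movement | evidence) ≈ 0.061483 / 0.14528 ≈ 0.423
The largest is 0.506, so cryptomining is most probable.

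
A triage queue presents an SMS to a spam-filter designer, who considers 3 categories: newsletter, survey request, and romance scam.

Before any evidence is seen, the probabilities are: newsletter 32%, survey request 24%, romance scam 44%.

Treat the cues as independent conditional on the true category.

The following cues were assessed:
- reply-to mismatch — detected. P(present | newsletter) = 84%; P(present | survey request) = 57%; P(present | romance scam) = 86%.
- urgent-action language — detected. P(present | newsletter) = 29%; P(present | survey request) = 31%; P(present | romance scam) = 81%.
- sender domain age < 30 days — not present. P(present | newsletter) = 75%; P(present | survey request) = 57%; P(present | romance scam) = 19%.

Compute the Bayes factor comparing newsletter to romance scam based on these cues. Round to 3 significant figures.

The Bayes factor is the ratio of the joint likelihoods of the cue pattern under the two hypotheses (using 1 − P(present | H) for each absent cue).
  newsletter: 0.84 × 0.29 × (1 − 0.75) = 0.0609
  romance scam: 0.86 × 0.81 × (1 − 0.19) = 0.56425
Bayes factor = 0.0609 / 0.56425 ≈ 0.108

0.108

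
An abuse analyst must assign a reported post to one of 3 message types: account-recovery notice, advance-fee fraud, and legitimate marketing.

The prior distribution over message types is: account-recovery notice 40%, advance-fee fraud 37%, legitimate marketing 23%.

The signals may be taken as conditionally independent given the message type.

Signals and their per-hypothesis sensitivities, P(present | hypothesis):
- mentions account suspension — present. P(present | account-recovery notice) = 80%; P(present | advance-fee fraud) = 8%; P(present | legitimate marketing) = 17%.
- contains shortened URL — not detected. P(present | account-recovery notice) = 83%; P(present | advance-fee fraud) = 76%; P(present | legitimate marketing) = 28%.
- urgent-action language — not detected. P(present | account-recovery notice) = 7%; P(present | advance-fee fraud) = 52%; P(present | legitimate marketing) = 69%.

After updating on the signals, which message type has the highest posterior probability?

account-recovery notice

For each hypothesis, the unnormalized posterior weight is prior × product of the signal likelihoods (using 1 − P(present | H) for each absent signal):
  account-recovery notice: 0.40 × 0.80 × (1 − 0.83) × (1 − 0.07) = 0.050592
  advance-fee fraud: 0.37 × 0.08 × (1 − 0.76) × (1 − 0.52) = 0.0034099
  legitimate marketing: 0.23 × 0.17 × (1 − 0.28) × (1 − 0.69) = 0.0087271
Normalizing constant Z = 0.050592 + 0.0034099 + 0.0087271 = 0.062729.
P(account-recovery notice | evidence) ≈ 0.050592 / 0.062729 ≈ 0.807
P(advance-fee fraud | evidence) ≈ 0.0034099 / 0.062729 ≈ 0.054
P(legitimate marketing | evidence) ≈ 0.0087271 / 0.062729 ≈ 0.139
The largest is 0.807, so account-recovery notice is most probable.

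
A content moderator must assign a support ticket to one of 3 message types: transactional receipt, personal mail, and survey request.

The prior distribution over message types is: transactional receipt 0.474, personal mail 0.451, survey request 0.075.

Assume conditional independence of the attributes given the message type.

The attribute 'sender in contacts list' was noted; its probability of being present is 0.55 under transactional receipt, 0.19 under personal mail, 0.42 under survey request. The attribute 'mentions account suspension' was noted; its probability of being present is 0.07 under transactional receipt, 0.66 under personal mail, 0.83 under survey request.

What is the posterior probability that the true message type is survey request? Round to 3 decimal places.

For each hypothesis, the unnormalized posterior weight is prior × product of the attribute likelihoods:
  transactional receipt: 0.474 × 0.55 × 0.07 = 0.018249
  personal mail: 0.451 × 0.19 × 0.66 = 0.056555
  survey request: 0.075 × 0.42 × 0.83 = 0.026145
Normalizing constant Z = 0.018249 + 0.056555 + 0.026145 = 0.10095.
P(survey request | evidence) = 0.026145 / 0.10095 ≈ 0.259.

0.259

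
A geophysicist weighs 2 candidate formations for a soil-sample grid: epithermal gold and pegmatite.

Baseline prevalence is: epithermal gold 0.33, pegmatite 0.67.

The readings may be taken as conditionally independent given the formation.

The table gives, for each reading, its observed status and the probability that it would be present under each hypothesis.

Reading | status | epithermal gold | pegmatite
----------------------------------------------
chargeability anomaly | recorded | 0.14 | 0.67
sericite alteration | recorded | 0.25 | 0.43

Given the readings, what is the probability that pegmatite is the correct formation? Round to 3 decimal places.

0.944

By Bayes' rule with conditional independence, the unnormalized weight for each hypothesis is prior × ∏ likelihoods:
  epithermal gold: 0.33 × 0.14 × 0.25 = 0.01155
  pegmatite: 0.67 × 0.67 × 0.43 = 0.19303
Normalizing constant Z = 0.01155 + 0.19303 = 0.20458.
P(pegmatite | evidence) = 0.19303 / 0.20458 ≈ 0.944.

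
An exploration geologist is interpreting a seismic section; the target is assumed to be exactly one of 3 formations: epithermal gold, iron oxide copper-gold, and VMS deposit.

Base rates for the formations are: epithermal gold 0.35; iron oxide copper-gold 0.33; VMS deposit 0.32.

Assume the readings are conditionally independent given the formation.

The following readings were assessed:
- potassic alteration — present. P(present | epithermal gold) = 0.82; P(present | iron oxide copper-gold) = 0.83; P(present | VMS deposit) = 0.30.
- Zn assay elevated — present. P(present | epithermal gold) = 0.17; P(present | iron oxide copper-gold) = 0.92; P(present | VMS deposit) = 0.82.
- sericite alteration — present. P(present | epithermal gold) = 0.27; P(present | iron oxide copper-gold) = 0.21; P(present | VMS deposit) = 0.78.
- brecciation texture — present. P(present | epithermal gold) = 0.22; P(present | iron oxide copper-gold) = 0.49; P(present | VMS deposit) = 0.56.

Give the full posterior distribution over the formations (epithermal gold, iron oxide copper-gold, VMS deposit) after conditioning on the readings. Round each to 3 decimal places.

0.046, 0.410, 0.544

For each hypothesis, the unnormalized posterior weight is prior × product of the reading likelihoods:
  epithermal gold: 0.35 × 0.82 × 0.17 × 0.27 × 0.22 = 0.0028981
  iron oxide copper-gold: 0.33 × 0.83 × 0.92 × 0.21 × 0.49 = 0.02593
  VMS deposit: 0.32 × 0.30 × 0.82 × 0.78 × 0.56 = 0.034385
The unnormalized weights sum to 0.063213.
P(epithermal gold | evidence) = 0.0028981 / 0.063213 ≈ 0.046
P(iron oxide copper-gold | evidence) = 0.02593 / 0.063213 ≈ 0.410
P(VMS deposit | evidence) = 0.034385 / 0.063213 ≈ 0.544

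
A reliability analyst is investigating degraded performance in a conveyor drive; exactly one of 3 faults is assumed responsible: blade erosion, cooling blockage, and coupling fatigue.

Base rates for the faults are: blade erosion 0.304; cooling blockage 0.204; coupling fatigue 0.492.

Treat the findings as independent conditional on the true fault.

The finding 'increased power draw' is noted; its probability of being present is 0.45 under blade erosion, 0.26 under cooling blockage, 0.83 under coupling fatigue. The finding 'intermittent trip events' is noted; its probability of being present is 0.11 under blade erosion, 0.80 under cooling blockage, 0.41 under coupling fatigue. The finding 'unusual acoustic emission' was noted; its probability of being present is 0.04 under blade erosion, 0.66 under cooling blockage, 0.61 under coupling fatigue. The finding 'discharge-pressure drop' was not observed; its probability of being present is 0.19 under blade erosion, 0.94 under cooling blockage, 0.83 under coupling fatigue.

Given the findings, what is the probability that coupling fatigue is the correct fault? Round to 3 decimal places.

0.889

For each hypothesis, the unnormalized posterior weight is prior × product of the finding likelihoods (using 1 − P(present | H) for each absent finding):
  blade erosion: 0.304 × 0.45 × 0.11 × 0.04 × (1 − 0.19) = 0.00048756
  cooling blockage: 0.204 × 0.26 × 0.80 × 0.66 × (1 − 0.94) = 0.0016803
  coupling fatigue: 0.492 × 0.83 × 0.41 × 0.61 × (1 − 0.83) = 0.017362
Normalizing constant Z = 0.00048756 + 0.0016803 + 0.017362 = 0.01953.
P(coupling fatigue | evidence) = 0.017362 / 0.01953 ≈ 0.889.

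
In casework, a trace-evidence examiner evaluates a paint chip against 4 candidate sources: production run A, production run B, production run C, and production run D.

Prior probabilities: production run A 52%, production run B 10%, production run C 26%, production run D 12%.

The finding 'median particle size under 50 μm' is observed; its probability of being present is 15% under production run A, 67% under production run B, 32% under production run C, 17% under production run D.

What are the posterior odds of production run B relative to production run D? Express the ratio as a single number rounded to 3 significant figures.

Posterior odds equal prior odds times the likelihood ratio; only the two competing hypotheses matter.
  production run B: 0.10 × 0.67 = 0.067
  production run D: 0.12 × 0.17 = 0.0204
Posterior odds = 0.067 / 0.0204 ≈ 3.28.

3.28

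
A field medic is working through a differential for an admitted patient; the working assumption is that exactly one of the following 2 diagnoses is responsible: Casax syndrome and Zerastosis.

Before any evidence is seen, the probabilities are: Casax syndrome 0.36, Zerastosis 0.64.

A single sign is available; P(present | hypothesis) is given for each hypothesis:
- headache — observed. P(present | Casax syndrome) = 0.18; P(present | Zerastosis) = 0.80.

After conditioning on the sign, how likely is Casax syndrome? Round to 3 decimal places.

For each hypothesis, the unnormalized posterior weight is prior × likelihood:
  Casax syndrome: 0.36 × 0.18 = 0.0648
  Zerastosis: 0.64 × 0.80 = 0.512
The unnormalized weights sum to 0.5768.
P(Casax syndrome | evidence) = 0.0648 / 0.5768 ≈ 0.112.

0.112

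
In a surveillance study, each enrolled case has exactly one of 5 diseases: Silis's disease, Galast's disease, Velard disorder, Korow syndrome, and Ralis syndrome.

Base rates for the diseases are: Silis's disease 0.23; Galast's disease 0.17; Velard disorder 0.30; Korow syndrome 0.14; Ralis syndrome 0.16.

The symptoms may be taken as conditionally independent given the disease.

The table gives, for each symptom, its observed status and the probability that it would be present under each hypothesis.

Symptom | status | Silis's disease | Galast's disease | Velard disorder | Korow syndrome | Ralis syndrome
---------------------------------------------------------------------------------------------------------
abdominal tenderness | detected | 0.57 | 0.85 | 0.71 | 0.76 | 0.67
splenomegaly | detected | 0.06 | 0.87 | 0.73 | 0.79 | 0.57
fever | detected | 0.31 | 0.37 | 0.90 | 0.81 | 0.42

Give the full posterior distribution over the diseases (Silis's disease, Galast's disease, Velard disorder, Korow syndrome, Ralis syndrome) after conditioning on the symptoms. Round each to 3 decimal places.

Multiply each prior by the joint likelihood of the symptom pattern:
  Silis's disease: 0.23 × 0.57 × 0.06 × 0.31 = 0.0024385
  Galast's disease: 0.17 × 0.85 × 0.87 × 0.37 = 0.046515
  Velard disorder: 0.30 × 0.71 × 0.73 × 0.90 = 0.13994
  Korow syndrome: 0.14 × 0.76 × 0.79 × 0.81 = 0.068085
  Ralis syndrome: 0.16 × 0.67 × 0.57 × 0.42 = 0.025664
Marginal likelihood of the evidence = 0.28264.
P(Silis's disease | evidence) = 0.0024385 / 0.28264 ≈ 0.009
P(Galast's disease | evidence) = 0.046515 / 0.28264 ≈ 0.165
P(Velard disorder | evidence) = 0.13994 / 0.28264 ≈ 0.495
P(Korow syndrome | evidence) = 0.068085 / 0.28264 ≈ 0.241
P(Ralis syndrome | evidence) = 0.025664 / 0.28264 ≈ 0.091

0.009, 0.165, 0.495, 0.241, 0.091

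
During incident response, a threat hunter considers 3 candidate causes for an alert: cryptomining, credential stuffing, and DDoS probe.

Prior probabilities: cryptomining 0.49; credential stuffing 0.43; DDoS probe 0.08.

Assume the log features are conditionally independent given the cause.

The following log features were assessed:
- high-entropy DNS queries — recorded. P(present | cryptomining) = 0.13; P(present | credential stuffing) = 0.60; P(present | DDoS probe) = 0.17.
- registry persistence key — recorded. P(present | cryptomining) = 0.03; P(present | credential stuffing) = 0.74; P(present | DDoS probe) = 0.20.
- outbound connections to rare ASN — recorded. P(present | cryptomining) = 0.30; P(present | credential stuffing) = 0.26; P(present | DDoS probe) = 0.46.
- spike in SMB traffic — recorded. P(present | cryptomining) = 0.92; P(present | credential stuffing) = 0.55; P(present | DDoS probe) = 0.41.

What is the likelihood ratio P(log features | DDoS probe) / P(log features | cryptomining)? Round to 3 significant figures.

Joint likelihood of the log feature pattern under each hypothesis:
  DDoS probe: 0.17 × 0.20 × 0.46 × 0.41 = 0.0064124
  cryptomining: 0.13 × 0.03 × 0.30 × 0.92 = 0.0010764
Bayes factor = 0.0064124 / 0.0010764 ≈ 5.96

5.96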